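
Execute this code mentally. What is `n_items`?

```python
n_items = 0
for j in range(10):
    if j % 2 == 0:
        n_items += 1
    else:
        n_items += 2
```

Let's trace through this code step by step.

Initialize: n_items = 0
Entering loop: for j in range(10):

After execution: n_items = 15
15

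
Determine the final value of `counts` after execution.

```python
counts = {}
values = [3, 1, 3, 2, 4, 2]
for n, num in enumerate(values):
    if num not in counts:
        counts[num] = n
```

Let's trace through this code step by step.

Initialize: counts = {}
Initialize: values = [3, 1, 3, 2, 4, 2]
Entering loop: for n, num in enumerate(values):

After execution: counts = {3: 0, 1: 1, 2: 3, 4: 4}
{3: 0, 1: 1, 2: 3, 4: 4}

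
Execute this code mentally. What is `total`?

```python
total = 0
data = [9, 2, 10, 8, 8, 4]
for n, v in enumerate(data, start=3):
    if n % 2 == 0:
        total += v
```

Let's trace through this code step by step.

Initialize: total = 0
Initialize: data = [9, 2, 10, 8, 8, 4]
Entering loop: for n, v in enumerate(data, start=3):

After execution: total = 14
14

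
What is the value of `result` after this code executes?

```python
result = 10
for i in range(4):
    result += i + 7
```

Let's trace through this code step by step.

Initialize: result = 10
Entering loop: for i in range(4):

After execution: result = 44
44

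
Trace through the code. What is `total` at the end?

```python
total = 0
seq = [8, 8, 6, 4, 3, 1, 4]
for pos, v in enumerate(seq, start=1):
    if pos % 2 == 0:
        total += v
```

Let's trace through this code step by step.

Initialize: total = 0
Initialize: seq = [8, 8, 6, 4, 3, 1, 4]
Entering loop: for pos, v in enumerate(seq, start=1):

After execution: total = 13
13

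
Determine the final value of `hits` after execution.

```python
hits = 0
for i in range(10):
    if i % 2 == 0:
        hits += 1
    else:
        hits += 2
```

Let's trace through this code step by step.

Initialize: hits = 0
Entering loop: for i in range(10):

After execution: hits = 15
15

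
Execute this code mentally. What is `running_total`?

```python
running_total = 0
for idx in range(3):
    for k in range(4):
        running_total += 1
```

Let's trace through this code step by step.

Initialize: running_total = 0
Entering loop: for idx in range(3):

After execution: running_total = 12
12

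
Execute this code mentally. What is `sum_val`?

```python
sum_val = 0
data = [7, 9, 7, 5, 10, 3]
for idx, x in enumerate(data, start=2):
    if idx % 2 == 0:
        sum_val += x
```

Let's trace through this code step by step.

Initialize: sum_val = 0
Initialize: data = [7, 9, 7, 5, 10, 3]
Entering loop: for idx, x in enumerate(data, start=2):

After execution: sum_val = 24
24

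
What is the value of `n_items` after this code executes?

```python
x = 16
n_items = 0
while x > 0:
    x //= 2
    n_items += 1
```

Let's trace through this code step by step.

Initialize: x = 16
Initialize: n_items = 0
Entering loop: while x > 0:

After execution: n_items = 5
5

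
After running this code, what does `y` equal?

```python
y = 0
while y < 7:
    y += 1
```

Let's trace through this code step by step.

Initialize: y = 0
Entering loop: while y < 7:

After execution: y = 7
7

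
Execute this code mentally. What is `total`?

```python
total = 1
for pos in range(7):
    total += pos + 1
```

Let's trace through this code step by step.

Initialize: total = 1
Entering loop: for pos in range(7):

After execution: total = 29
29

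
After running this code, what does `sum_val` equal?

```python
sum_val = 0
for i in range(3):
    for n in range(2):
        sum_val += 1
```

Let's trace through this code step by step.

Initialize: sum_val = 0
Entering loop: for i in range(3):

After execution: sum_val = 6
6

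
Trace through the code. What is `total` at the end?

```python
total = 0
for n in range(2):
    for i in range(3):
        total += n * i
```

Let's trace through this code step by step.

Initialize: total = 0
Entering loop: for n in range(2):

After execution: total = 3
3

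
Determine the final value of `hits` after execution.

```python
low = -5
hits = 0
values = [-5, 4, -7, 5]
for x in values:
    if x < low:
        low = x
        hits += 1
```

Let's trace through this code step by step.

Initialize: low = -5
Initialize: hits = 0
Initialize: values = [-5, 4, -7, 5]
Entering loop: for x in values:

After execution: hits = 1
1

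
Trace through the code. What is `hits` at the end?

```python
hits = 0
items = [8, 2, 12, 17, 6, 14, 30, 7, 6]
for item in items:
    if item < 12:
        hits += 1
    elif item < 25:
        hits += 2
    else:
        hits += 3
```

Let's trace through this code step by step.

Initialize: hits = 0
Initialize: items = [8, 2, 12, 17, 6, 14, 30, 7, 6]
Entering loop: for item in items:

After execution: hits = 14
14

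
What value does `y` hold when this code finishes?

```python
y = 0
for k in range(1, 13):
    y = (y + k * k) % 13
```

Let's trace through this code step by step.

Initialize: y = 0
Entering loop: for k in range(1, 13):

After execution: y = 0
0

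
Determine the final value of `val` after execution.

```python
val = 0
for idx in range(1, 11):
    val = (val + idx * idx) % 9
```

Let's trace through this code step by step.

Initialize: val = 0
Entering loop: for idx in range(1, 11):

After execution: val = 7
7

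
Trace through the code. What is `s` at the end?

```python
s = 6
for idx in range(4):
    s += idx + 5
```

Let's trace through this code step by step.

Initialize: s = 6
Entering loop: for idx in range(4):

After execution: s = 32
32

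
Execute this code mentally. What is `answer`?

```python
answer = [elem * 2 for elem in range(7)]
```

Let's trace through this code step by step.

Initialize: answer = [elem * 2 for elem in range(7)]

After execution: answer = [0, 2, 4, 6, 8, 10, 12]
[0, 2, 4, 6, 8, 10, 12]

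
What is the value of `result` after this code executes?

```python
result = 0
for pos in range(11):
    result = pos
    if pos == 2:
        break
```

Let's trace through this code step by step.

Initialize: result = 0
Entering loop: for pos in range(11):

After execution: result = 2
2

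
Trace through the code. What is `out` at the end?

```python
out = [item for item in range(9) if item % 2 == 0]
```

Let's trace through this code step by step.

Initialize: out = [item for item in range(9) if item % 2 == 0]

After execution: out = [0, 2, 4, 6, 8]
[0, 2, 4, 6, 8]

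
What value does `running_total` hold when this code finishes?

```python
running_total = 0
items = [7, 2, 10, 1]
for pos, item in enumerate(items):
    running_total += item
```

Let's trace through this code step by step.

Initialize: running_total = 0
Initialize: items = [7, 2, 10, 1]
Entering loop: for pos, item in enumerate(items):

After execution: running_total = 20
20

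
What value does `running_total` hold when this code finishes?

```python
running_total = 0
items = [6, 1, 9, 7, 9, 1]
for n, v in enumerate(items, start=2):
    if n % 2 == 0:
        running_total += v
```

Let's trace through this code step by step.

Initialize: running_total = 0
Initialize: items = [6, 1, 9, 7, 9, 1]
Entering loop: for n, v in enumerate(items, start=2):

After execution: running_total = 24
24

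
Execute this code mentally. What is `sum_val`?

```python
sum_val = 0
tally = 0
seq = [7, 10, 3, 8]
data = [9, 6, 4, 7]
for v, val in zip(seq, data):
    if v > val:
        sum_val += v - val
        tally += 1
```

Let's trace through this code step by step.

Initialize: sum_val = 0
Initialize: tally = 0
Initialize: seq = [7, 10, 3, 8]
Initialize: data = [9, 6, 4, 7]
Entering loop: for v, val in zip(seq, data):

After execution: sum_val = 5
5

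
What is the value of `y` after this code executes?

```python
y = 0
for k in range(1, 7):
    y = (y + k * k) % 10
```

Let's trace through this code step by step.

Initialize: y = 0
Entering loop: for k in range(1, 7):

After execution: y = 1
1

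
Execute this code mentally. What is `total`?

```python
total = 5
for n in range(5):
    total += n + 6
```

Let's trace through this code step by step.

Initialize: total = 5
Entering loop: for n in range(5):

After execution: total = 45
45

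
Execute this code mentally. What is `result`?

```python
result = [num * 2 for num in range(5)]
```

Let's trace through this code step by step.

Initialize: result = [num * 2 for num in range(5)]

After execution: result = [0, 2, 4, 6, 8]
[0, 2, 4, 6, 8]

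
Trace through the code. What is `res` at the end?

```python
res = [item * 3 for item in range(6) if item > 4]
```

Let's trace through this code step by step.

Initialize: res = [item * 3 for item in range(6) if item > 4]

After execution: res = [15]
[15]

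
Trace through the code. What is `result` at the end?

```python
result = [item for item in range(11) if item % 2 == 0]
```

Let's trace through this code step by step.

Initialize: result = [item for item in range(11) if item % 2 == 0]

After execution: result = [0, 2, 4, 6, 8, 10]
[0, 2, 4, 6, 8, 10]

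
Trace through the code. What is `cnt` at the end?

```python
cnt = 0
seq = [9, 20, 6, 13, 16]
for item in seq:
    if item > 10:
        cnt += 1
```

Let's trace through this code step by step.

Initialize: cnt = 0
Initialize: seq = [9, 20, 6, 13, 16]
Entering loop: for item in seq:

After execution: cnt = 3
3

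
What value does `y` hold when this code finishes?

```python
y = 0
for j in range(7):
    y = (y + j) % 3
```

Let's trace through this code step by step.

Initialize: y = 0
Entering loop: for j in range(7):

After execution: y = 0
0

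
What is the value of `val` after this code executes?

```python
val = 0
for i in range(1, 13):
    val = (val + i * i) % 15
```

Let's trace through this code step by step.

Initialize: val = 0
Entering loop: for i in range(1, 13):

After execution: val = 5
5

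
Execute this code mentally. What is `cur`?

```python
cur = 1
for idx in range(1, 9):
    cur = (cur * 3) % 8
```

Let's trace through this code step by step.

Initialize: cur = 1
Entering loop: for idx in range(1, 9):

After execution: cur = 1
1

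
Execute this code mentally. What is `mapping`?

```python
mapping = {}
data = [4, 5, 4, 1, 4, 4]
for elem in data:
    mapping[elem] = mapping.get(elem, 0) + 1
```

Let's trace through this code step by step.

Initialize: mapping = {}
Initialize: data = [4, 5, 4, 1, 4, 4]
Entering loop: for elem in data:

After execution: mapping = {4: 4, 5: 1, 1: 1}
{4: 4, 5: 1, 1: 1}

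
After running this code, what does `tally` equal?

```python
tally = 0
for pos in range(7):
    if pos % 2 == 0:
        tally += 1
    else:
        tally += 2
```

Let's trace through this code step by step.

Initialize: tally = 0
Entering loop: for pos in range(7):

After execution: tally = 10
10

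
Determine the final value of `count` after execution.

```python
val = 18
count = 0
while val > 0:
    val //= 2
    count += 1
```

Let's trace through this code step by step.

Initialize: val = 18
Initialize: count = 0
Entering loop: while val > 0:

After execution: count = 5
5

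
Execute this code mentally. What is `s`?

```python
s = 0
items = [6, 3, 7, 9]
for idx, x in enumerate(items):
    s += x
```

Let's trace through this code step by step.

Initialize: s = 0
Initialize: items = [6, 3, 7, 9]
Entering loop: for idx, x in enumerate(items):

After execution: s = 25
25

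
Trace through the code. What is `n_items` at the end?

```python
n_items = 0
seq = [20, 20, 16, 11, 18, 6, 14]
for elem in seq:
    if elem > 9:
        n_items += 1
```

Let's trace through this code step by step.

Initialize: n_items = 0
Initialize: seq = [20, 20, 16, 11, 18, 6, 14]
Entering loop: for elem in seq:

After execution: n_items = 6
6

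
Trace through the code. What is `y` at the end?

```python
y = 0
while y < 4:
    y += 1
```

Let's trace through this code step by step.

Initialize: y = 0
Entering loop: while y < 4:

After execution: y = 4
4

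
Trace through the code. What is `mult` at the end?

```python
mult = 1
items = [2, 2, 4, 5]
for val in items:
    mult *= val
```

Let's trace through this code step by step.

Initialize: mult = 1
Initialize: items = [2, 2, 4, 5]
Entering loop: for val in items:

After execution: mult = 80
80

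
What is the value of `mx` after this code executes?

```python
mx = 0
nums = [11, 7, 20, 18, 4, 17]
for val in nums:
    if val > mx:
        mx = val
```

Let's trace through this code step by step.

Initialize: mx = 0
Initialize: nums = [11, 7, 20, 18, 4, 17]
Entering loop: for val in nums:

After execution: mx = 20
20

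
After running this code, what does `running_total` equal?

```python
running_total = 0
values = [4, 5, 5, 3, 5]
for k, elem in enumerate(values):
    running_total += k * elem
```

Let's trace through this code step by step.

Initialize: running_total = 0
Initialize: values = [4, 5, 5, 3, 5]
Entering loop: for k, elem in enumerate(values):

After execution: running_total = 44
44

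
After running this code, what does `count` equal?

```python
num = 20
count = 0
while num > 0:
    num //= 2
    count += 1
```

Let's trace through this code step by step.

Initialize: num = 20
Initialize: count = 0
Entering loop: while num > 0:

After execution: count = 5
5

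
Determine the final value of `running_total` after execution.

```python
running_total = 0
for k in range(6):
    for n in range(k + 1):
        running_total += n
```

Let's trace through this code step by step.

Initialize: running_total = 0
Entering loop: for k in range(6):

After execution: running_total = 35
35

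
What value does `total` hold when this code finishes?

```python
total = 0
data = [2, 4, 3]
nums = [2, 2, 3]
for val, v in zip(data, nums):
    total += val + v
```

Let's trace through this code step by step.

Initialize: total = 0
Initialize: data = [2, 4, 3]
Initialize: nums = [2, 2, 3]
Entering loop: for val, v in zip(data, nums):

After execution: total = 16
16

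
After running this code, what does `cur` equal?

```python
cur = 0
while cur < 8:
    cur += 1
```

Let's trace through this code step by step.

Initialize: cur = 0
Entering loop: while cur < 8:

After execution: cur = 8
8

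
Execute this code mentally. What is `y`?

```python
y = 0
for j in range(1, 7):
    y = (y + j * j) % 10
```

Let's trace through this code step by step.

Initialize: y = 0
Entering loop: for j in range(1, 7):

After execution: y = 1
1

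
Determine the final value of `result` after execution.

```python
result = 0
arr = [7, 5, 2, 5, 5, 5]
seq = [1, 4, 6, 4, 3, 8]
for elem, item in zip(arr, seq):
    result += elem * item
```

Let's trace through this code step by step.

Initialize: result = 0
Initialize: arr = [7, 5, 2, 5, 5, 5]
Initialize: seq = [1, 4, 6, 4, 3, 8]
Entering loop: for elem, item in zip(arr, seq):

After execution: result = 114
114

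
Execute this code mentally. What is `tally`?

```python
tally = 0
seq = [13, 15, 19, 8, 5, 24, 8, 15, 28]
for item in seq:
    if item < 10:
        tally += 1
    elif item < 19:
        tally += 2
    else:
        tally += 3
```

Let's trace through this code step by step.

Initialize: tally = 0
Initialize: seq = [13, 15, 19, 8, 5, 24, 8, 15, 28]
Entering loop: for item in seq:

After execution: tally = 18
18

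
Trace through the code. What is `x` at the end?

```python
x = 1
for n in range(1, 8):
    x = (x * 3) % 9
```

Let's trace through this code step by step.

Initialize: x = 1
Entering loop: for n in range(1, 8):

After execution: x = 0
0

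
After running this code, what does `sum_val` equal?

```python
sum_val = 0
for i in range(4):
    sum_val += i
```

Let's trace through this code step by step.

Initialize: sum_val = 0
Entering loop: for i in range(4):

After execution: sum_val = 6
6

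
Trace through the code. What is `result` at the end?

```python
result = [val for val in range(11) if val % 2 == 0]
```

Let's trace through this code step by step.

Initialize: result = [val for val in range(11) if val % 2 == 0]

After execution: result = [0, 2, 4, 6, 8, 10]
[0, 2, 4, 6, 8, 10]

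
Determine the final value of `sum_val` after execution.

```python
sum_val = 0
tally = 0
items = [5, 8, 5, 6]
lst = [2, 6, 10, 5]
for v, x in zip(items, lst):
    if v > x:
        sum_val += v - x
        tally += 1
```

Let's trace through this code step by step.

Initialize: sum_val = 0
Initialize: tally = 0
Initialize: items = [5, 8, 5, 6]
Initialize: lst = [2, 6, 10, 5]
Entering loop: for v, x in zip(items, lst):

After execution: sum_val = 6
6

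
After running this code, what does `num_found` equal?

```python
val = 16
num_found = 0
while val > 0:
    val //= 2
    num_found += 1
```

Let's trace through this code step by step.

Initialize: val = 16
Initialize: num_found = 0
Entering loop: while val > 0:

After execution: num_found = 5
5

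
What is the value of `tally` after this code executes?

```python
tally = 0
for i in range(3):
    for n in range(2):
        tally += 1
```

Let's trace through this code step by step.

Initialize: tally = 0
Entering loop: for i in range(3):

After execution: tally = 6
6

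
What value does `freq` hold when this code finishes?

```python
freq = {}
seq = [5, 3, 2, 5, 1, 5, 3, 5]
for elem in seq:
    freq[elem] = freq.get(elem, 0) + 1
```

Let's trace through this code step by step.

Initialize: freq = {}
Initialize: seq = [5, 3, 2, 5, 1, 5, 3, 5]
Entering loop: for elem in seq:

After execution: freq = {5: 4, 3: 2, 2: 1, 1: 1}
{5: 4, 3: 2, 2: 1, 1: 1}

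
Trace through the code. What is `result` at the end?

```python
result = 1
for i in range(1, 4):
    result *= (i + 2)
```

Let's trace through this code step by step.

Initialize: result = 1
Entering loop: for i in range(1, 4):

After execution: result = 60
60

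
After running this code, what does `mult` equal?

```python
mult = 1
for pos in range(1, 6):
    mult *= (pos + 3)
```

Let's trace through this code step by step.

Initialize: mult = 1
Entering loop: for pos in range(1, 6):

After execution: mult = 6720
6720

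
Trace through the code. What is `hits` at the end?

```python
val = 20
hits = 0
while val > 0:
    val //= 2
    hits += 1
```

Let's trace through this code step by step.

Initialize: val = 20
Initialize: hits = 0
Entering loop: while val > 0:

After execution: hits = 5
5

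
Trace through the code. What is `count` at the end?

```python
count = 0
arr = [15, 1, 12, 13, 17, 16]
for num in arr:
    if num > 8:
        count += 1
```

Let's trace through this code step by step.

Initialize: count = 0
Initialize: arr = [15, 1, 12, 13, 17, 16]
Entering loop: for num in arr:

After execution: count = 5
5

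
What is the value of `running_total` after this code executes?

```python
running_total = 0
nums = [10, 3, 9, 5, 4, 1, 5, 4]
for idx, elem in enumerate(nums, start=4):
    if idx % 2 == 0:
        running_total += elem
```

Let's trace through this code step by step.

Initialize: running_total = 0
Initialize: nums = [10, 3, 9, 5, 4, 1, 5, 4]
Entering loop: for idx, elem in enumerate(nums, start=4):

After execution: running_total = 28
28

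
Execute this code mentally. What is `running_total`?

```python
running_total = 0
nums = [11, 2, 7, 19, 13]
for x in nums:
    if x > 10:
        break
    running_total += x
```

Let's trace through this code step by step.

Initialize: running_total = 0
Initialize: nums = [11, 2, 7, 19, 13]
Entering loop: for x in nums:

After execution: running_total = 0
0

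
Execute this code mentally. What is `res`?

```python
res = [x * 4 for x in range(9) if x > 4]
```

Let's trace through this code step by step.

Initialize: res = [x * 4 for x in range(9) if x > 4]

After execution: res = [20, 24, 28, 32]
[20, 24, 28, 32]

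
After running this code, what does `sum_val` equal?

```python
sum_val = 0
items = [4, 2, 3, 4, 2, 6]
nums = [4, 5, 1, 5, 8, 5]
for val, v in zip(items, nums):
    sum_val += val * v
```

Let's trace through this code step by step.

Initialize: sum_val = 0
Initialize: items = [4, 2, 3, 4, 2, 6]
Initialize: nums = [4, 5, 1, 5, 8, 5]
Entering loop: for val, v in zip(items, nums):

After execution: sum_val = 95
95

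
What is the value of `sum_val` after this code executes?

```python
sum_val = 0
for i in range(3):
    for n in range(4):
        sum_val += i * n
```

Let's trace through this code step by step.

Initialize: sum_val = 0
Entering loop: for i in range(3):

After execution: sum_val = 18
18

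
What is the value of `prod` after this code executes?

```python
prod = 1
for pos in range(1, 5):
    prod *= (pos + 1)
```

Let's trace through this code step by step.

Initialize: prod = 1
Entering loop: for pos in range(1, 5):

After execution: prod = 120
120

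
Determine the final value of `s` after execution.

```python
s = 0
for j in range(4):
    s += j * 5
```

Let's trace through this code step by step.

Initialize: s = 0
Entering loop: for j in range(4):

After execution: s = 30
30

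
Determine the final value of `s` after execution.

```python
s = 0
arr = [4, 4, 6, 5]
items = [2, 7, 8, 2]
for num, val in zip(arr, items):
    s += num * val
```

Let's trace through this code step by step.

Initialize: s = 0
Initialize: arr = [4, 4, 6, 5]
Initialize: items = [2, 7, 8, 2]
Entering loop: for num, val in zip(arr, items):

After execution: s = 94
94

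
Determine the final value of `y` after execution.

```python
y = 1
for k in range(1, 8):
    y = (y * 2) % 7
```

Let's trace through this code step by step.

Initialize: y = 1
Entering loop: for k in range(1, 8):

After execution: y = 2
2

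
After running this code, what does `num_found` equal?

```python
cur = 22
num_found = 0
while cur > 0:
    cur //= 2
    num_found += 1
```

Let's trace through this code step by step.

Initialize: cur = 22
Initialize: num_found = 0
Entering loop: while cur > 0:

After execution: num_found = 5
5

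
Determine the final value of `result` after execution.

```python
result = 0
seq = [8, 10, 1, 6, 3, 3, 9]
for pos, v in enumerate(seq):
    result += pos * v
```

Let's trace through this code step by step.

Initialize: result = 0
Initialize: seq = [8, 10, 1, 6, 3, 3, 9]
Entering loop: for pos, v in enumerate(seq):

After execution: result = 111
111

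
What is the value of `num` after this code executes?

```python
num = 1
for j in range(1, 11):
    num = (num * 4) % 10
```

Let's trace through this code step by step.

Initialize: num = 1
Entering loop: for j in range(1, 11):

After execution: num = 6
6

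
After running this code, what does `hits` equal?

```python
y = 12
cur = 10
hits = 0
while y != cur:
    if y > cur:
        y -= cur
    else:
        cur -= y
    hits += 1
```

Let's trace through this code step by step.

Initialize: y = 12
Initialize: cur = 10
Initialize: hits = 0
Entering loop: while y != cur:

After execution: hits = 5
5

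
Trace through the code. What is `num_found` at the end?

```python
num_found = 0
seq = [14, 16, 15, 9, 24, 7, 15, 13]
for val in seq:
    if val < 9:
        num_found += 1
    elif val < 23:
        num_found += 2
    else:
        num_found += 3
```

Let's trace through this code step by step.

Initialize: num_found = 0
Initialize: seq = [14, 16, 15, 9, 24, 7, 15, 13]
Entering loop: for val in seq:

After execution: num_found = 16
16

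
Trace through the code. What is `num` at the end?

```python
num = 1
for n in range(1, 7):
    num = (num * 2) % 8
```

Let's trace through this code step by step.

Initialize: num = 1
Entering loop: for n in range(1, 7):

After execution: num = 0
0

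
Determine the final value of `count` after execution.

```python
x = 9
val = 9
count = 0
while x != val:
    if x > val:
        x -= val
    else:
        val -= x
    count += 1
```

Let's trace through this code step by step.

Initialize: x = 9
Initialize: val = 9
Initialize: count = 0
Entering loop: while x != val:

After execution: count = 0
0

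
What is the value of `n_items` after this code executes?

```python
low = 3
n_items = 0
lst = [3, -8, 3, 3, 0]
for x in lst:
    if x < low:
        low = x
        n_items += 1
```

Let's trace through this code step by step.

Initialize: low = 3
Initialize: n_items = 0
Initialize: lst = [3, -8, 3, 3, 0]
Entering loop: for x in lst:

After execution: n_items = 1
1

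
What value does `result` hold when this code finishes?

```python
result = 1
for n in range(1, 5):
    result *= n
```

Let's trace through this code step by step.

Initialize: result = 1
Entering loop: for n in range(1, 5):

After execution: result = 24
24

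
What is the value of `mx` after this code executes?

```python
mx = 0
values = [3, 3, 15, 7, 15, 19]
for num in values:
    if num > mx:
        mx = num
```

Let's trace through this code step by step.

Initialize: mx = 0
Initialize: values = [3, 3, 15, 7, 15, 19]
Entering loop: for num in values:

After execution: mx = 19
19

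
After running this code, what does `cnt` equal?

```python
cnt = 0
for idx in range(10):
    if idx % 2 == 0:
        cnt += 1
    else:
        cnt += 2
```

Let's trace through this code step by step.

Initialize: cnt = 0
Entering loop: for idx in range(10):

After execution: cnt = 15
15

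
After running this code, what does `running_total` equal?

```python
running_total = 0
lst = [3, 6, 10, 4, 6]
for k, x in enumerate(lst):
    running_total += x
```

Let's trace through this code step by step.

Initialize: running_total = 0
Initialize: lst = [3, 6, 10, 4, 6]
Entering loop: for k, x in enumerate(lst):

After execution: running_total = 29
29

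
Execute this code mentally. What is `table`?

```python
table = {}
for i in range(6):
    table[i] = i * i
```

Let's trace through this code step by step.

Initialize: table = {}
Entering loop: for i in range(6):

After execution: table = {0: 0, 1: 1, 2: 4, 3: 9, 4: 16, 5: 25}
{0: 0, 1: 1, 2: 4, 3: 9, 4: 16, 5: 25}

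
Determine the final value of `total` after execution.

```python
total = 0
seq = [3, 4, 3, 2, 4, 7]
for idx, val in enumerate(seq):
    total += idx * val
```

Let's trace through this code step by step.

Initialize: total = 0
Initialize: seq = [3, 4, 3, 2, 4, 7]
Entering loop: for idx, val in enumerate(seq):

After execution: total = 67
67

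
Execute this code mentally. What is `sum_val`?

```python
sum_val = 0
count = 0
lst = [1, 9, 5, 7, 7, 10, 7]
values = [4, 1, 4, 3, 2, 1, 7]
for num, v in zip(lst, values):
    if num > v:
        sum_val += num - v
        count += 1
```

Let's trace through this code step by step.

Initialize: sum_val = 0
Initialize: count = 0
Initialize: lst = [1, 9, 5, 7, 7, 10, 7]
Initialize: values = [4, 1, 4, 3, 2, 1, 7]
Entering loop: for num, v in zip(lst, values):

After execution: sum_val = 27
27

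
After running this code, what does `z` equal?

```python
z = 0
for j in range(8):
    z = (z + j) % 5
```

Let's trace through this code step by step.

Initialize: z = 0
Entering loop: for j in range(8):

After execution: z = 3
3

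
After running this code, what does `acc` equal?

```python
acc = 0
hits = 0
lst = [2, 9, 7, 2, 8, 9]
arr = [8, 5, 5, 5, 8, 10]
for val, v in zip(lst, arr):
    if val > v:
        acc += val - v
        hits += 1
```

Let's trace through this code step by step.

Initialize: acc = 0
Initialize: hits = 0
Initialize: lst = [2, 9, 7, 2, 8, 9]
Initialize: arr = [8, 5, 5, 5, 8, 10]
Entering loop: for val, v in zip(lst, arr):

After execution: acc = 6
6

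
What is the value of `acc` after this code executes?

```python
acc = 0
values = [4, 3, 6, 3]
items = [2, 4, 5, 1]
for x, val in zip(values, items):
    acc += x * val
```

Let's trace through this code step by step.

Initialize: acc = 0
Initialize: values = [4, 3, 6, 3]
Initialize: items = [2, 4, 5, 1]
Entering loop: for x, val in zip(values, items):

After execution: acc = 53
53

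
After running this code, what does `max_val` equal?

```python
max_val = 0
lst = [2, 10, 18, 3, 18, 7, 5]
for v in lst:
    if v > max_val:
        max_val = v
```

Let's trace through this code step by step.

Initialize: max_val = 0
Initialize: lst = [2, 10, 18, 3, 18, 7, 5]
Entering loop: for v in lst:

After execution: max_val = 18
18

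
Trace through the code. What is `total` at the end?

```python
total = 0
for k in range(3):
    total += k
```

Let's trace through this code step by step.

Initialize: total = 0
Entering loop: for k in range(3):

After execution: total = 3
3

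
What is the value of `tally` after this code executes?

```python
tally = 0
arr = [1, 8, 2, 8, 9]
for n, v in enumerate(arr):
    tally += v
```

Let's trace through this code step by step.

Initialize: tally = 0
Initialize: arr = [1, 8, 2, 8, 9]
Entering loop: for n, v in enumerate(arr):

After execution: tally = 28
28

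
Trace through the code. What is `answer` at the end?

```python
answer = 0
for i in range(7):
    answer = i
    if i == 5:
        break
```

Let's trace through this code step by step.

Initialize: answer = 0
Entering loop: for i in range(7):

After execution: answer = 5
5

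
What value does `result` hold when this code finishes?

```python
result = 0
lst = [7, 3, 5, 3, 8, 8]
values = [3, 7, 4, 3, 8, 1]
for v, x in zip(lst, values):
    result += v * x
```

Let's trace through this code step by step.

Initialize: result = 0
Initialize: lst = [7, 3, 5, 3, 8, 8]
Initialize: values = [3, 7, 4, 3, 8, 1]
Entering loop: for v, x in zip(lst, values):

After execution: result = 143
143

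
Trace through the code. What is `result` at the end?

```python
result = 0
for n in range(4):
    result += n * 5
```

Let's trace through this code step by step.

Initialize: result = 0
Entering loop: for n in range(4):

After execution: result = 30
30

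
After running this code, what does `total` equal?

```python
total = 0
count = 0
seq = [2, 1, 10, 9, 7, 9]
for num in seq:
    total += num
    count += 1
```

Let's trace through this code step by step.

Initialize: total = 0
Initialize: count = 0
Initialize: seq = [2, 1, 10, 9, 7, 9]
Entering loop: for num in seq:

After execution: total = 38
38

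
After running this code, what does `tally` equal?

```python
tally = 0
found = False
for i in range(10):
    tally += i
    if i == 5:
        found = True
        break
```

Let's trace through this code step by step.

Initialize: tally = 0
Initialize: found = False
Entering loop: for i in range(10):

After execution: tally = 15
15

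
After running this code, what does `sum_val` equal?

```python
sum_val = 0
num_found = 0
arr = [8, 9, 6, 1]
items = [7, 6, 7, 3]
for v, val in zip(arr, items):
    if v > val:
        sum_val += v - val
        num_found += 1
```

Let's trace through this code step by step.

Initialize: sum_val = 0
Initialize: num_found = 0
Initialize: arr = [8, 9, 6, 1]
Initialize: items = [7, 6, 7, 3]
Entering loop: for v, val in zip(arr, items):

After execution: sum_val = 4
4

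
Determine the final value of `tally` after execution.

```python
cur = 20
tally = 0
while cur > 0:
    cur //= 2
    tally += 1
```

Let's trace through this code step by step.

Initialize: cur = 20
Initialize: tally = 0
Entering loop: while cur > 0:

After execution: tally = 5
5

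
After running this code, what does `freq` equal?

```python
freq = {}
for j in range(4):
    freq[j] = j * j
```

Let's trace through this code step by step.

Initialize: freq = {}
Entering loop: for j in range(4):

After execution: freq = {0: 0, 1: 1, 2: 4, 3: 9}
{0: 0, 1: 1, 2: 4, 3: 9}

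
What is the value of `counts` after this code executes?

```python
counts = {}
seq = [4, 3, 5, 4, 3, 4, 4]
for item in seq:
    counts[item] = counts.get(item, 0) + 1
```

Let's trace through this code step by step.

Initialize: counts = {}
Initialize: seq = [4, 3, 5, 4, 3, 4, 4]
Entering loop: for item in seq:

After execution: counts = {4: 4, 3: 2, 5: 1}
{4: 4, 3: 2, 5: 1}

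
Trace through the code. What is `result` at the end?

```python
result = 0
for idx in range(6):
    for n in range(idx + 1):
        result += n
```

Let's trace through this code step by step.

Initialize: result = 0
Entering loop: for idx in range(6):

After execution: result = 35
35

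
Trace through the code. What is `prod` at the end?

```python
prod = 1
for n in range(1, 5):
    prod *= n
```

Let's trace through this code step by step.

Initialize: prod = 1
Entering loop: for n in range(1, 5):

After execution: prod = 24
24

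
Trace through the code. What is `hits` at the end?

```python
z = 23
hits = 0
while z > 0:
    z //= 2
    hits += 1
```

Let's trace through this code step by step.

Initialize: z = 23
Initialize: hits = 0
Entering loop: while z > 0:

After execution: hits = 5
5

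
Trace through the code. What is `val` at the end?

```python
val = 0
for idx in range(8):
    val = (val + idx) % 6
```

Let's trace through this code step by step.

Initialize: val = 0
Entering loop: for idx in range(8):

After execution: val = 4
4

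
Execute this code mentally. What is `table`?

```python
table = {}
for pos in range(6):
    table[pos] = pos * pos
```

Let's trace through this code step by step.

Initialize: table = {}
Entering loop: for pos in range(6):

After execution: table = {0: 0, 1: 1, 2: 4, 3: 9, 4: 16, 5: 25}
{0: 0, 1: 1, 2: 4, 3: 9, 4: 16, 5: 25}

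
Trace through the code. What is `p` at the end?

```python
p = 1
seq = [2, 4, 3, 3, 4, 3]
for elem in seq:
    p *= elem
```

Let's trace through this code step by step.

Initialize: p = 1
Initialize: seq = [2, 4, 3, 3, 4, 3]
Entering loop: for elem in seq:

After execution: p = 864
864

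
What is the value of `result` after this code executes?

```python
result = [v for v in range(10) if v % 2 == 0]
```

Let's trace through this code step by step.

Initialize: result = [v for v in range(10) if v % 2 == 0]

After execution: result = [0, 2, 4, 6, 8]
[0, 2, 4, 6, 8]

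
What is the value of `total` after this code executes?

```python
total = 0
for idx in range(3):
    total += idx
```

Let's trace through this code step by step.

Initialize: total = 0
Entering loop: for idx in range(3):

After execution: total = 3
3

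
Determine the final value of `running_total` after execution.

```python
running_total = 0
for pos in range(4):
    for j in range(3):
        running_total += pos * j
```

Let's trace through this code step by step.

Initialize: running_total = 0
Entering loop: for pos in range(4):

After execution: running_total = 18
18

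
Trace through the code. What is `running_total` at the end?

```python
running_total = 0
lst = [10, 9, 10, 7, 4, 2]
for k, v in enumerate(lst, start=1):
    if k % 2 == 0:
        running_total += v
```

Let's trace through this code step by step.

Initialize: running_total = 0
Initialize: lst = [10, 9, 10, 7, 4, 2]
Entering loop: for k, v in enumerate(lst, start=1):

After execution: running_total = 18
18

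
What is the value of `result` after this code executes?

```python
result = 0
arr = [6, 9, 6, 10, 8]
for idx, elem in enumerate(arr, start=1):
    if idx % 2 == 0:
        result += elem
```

Let's trace through this code step by step.

Initialize: result = 0
Initialize: arr = [6, 9, 6, 10, 8]
Entering loop: for idx, elem in enumerate(arr, start=1):

After execution: result = 19
19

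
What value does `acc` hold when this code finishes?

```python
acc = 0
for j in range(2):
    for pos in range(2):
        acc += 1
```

Let's trace through this code step by step.

Initialize: acc = 0
Entering loop: for j in range(2):

After execution: acc = 4
4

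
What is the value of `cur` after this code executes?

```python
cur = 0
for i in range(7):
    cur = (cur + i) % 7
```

Let's trace through this code step by step.

Initialize: cur = 0
Entering loop: for i in range(7):

After execution: cur = 0
0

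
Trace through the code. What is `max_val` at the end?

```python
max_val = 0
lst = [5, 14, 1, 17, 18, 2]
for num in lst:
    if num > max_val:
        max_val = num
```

Let's trace through this code step by step.

Initialize: max_val = 0
Initialize: lst = [5, 14, 1, 17, 18, 2]
Entering loop: for num in lst:

After execution: max_val = 18
18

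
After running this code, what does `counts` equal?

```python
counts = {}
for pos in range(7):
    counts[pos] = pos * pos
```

Let's trace through this code step by step.

Initialize: counts = {}
Entering loop: for pos in range(7):

After execution: counts = {0: 0, 1: 1, 2: 4, 3: 9, 4: 16, 5: 25, 6: 36}
{0: 0, 1: 1, 2: 4, 3: 9, 4: 16, 5: 25, 6: 36}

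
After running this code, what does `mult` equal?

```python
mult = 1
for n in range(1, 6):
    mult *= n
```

Let's trace through this code step by step.

Initialize: mult = 1
Entering loop: for n in range(1, 6):

After execution: mult = 120
120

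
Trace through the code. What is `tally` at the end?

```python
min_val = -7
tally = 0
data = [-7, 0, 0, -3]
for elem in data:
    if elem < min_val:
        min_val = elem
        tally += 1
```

Let's trace through this code step by step.

Initialize: min_val = -7
Initialize: tally = 0
Initialize: data = [-7, 0, 0, -3]
Entering loop: for elem in data:

After execution: tally = 0
0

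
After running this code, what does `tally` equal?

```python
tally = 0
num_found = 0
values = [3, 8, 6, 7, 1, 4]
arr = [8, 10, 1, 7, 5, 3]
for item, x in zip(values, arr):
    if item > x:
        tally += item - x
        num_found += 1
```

Let's trace through this code step by step.

Initialize: tally = 0
Initialize: num_found = 0
Initialize: values = [3, 8, 6, 7, 1, 4]
Initialize: arr = [8, 10, 1, 7, 5, 3]
Entering loop: for item, x in zip(values, arr):

After execution: tally = 6
6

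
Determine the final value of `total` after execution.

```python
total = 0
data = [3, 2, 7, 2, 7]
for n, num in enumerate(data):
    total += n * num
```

Let's trace through this code step by step.

Initialize: total = 0
Initialize: data = [3, 2, 7, 2, 7]
Entering loop: for n, num in enumerate(data):

After execution: total = 50
50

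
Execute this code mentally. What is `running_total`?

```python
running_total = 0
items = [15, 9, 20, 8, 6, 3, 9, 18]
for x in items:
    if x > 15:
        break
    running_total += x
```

Let's trace through this code step by step.

Initialize: running_total = 0
Initialize: items = [15, 9, 20, 8, 6, 3, 9, 18]
Entering loop: for x in items:

After execution: running_total = 24
24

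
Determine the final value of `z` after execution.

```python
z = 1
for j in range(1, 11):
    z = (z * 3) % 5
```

Let's trace through this code step by step.

Initialize: z = 1
Entering loop: for j in range(1, 11):

After execution: z = 4
4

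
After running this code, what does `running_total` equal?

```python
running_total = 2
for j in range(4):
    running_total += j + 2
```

Let's trace through this code step by step.

Initialize: running_total = 2
Entering loop: for j in range(4):

After execution: running_total = 16
16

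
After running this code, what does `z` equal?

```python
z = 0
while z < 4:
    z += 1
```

Let's trace through this code step by step.

Initialize: z = 0
Entering loop: while z < 4:

After execution: z = 4
4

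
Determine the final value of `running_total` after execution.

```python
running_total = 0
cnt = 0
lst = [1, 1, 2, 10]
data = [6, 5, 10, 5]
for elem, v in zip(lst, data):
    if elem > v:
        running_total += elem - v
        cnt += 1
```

Let's trace through this code step by step.

Initialize: running_total = 0
Initialize: cnt = 0
Initialize: lst = [1, 1, 2, 10]
Initialize: data = [6, 5, 10, 5]
Entering loop: for elem, v in zip(lst, data):

After execution: running_total = 5
5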